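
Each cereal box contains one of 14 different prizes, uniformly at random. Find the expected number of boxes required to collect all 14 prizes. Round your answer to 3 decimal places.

45.522

After i distinct types are collected, each trial gives a new one with probability (14−i)/14, so the expected wait for the next new type is 14/(14−i).
E = 14/14 + 14/13 + 14/12 + 14/11 + 14/10 + 14/9 + 14/8 + 14/7 + 14/6 + 14/5 + 14/4 + 14/3 + 14/2 + 14/1 = 1171733/25740 ≈ 45.522.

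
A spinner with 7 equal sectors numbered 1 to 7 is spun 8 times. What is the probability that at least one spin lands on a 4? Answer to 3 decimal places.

P(no spin lands on a 4) = (6/7)^8 ≈ 0.291.
P(at least one) = 1 − 0.291 = 0.709.

0.709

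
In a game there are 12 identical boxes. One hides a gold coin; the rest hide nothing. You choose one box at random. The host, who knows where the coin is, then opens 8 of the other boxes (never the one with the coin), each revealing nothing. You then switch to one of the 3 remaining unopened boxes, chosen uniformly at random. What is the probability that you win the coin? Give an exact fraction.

Your original box holds the coin with probability 1/12, so the other 11 collectively hold it with probability 11/12.
The host can always find 8 empty boxes to open, so the reveals don't change that 11/12; it is now spread over the 3 remaining unopened boxes.
P(win by switching) = (11/12) · (1/3) = 11/36.

11/36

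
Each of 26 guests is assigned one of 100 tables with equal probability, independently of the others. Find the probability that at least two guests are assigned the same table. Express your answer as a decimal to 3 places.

0.972

It's easier to compute the probability that all 26 are distinct.
P(all distinct) = 100/100 · 99/100 · ··· · 75/100 ≈ 0.028.
So the probability of at least one match is 1 − 0.028 = 0.972.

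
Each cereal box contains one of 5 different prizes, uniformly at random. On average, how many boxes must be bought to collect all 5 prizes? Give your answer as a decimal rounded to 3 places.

After i distinct types are collected, each trial gives a new one with probability (5−i)/5, so the expected wait for the next new type is 5/(5−i).
E = 5/5 + 5/4 + 5/3 + 5/2 + 5/1 = 137/12 ≈ 11.417.

11.417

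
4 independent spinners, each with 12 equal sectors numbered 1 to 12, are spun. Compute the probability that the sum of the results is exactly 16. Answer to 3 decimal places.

0.022

There are 12^4 = 20736 equally likely outcomes.
The number of ordered 4-tuples from {1,…,12} summing to 16 is 451.
P(sum = 16) = 451/20736 ≈ 0.022.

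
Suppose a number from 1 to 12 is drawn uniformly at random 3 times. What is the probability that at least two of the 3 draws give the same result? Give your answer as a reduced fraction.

17/72

P(all 3 different) = 12/12 · 11/12 · ··· · 10/12 = 55/72.
P(at least two equal) = 1 − 55/72 = 17/72.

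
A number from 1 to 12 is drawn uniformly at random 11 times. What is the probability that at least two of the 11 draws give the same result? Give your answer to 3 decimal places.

P(all 11 different) = 12/12 · 11/12 · ··· · 2/12 ≈ 0.001.
P(at least two equal) = 1 − 0.001 = 0.999.

0.999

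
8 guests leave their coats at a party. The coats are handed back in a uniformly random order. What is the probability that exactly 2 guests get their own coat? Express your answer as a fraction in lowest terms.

Choose which 2 of the 8 are fixed: C(8,2) = 28 ways.
The remaining 6 must have no fixed point: D(6) = 265.
P = 28·265/40320 = 53/288.

53/288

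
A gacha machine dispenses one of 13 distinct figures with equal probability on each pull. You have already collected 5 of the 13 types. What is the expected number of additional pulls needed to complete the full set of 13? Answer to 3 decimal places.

35.332

Starting from 5 distinct types, each trial gives a new one with probability (13−i)/13 when i types are held, so the wait for the next new type is 13/(13−i).
E = 13/8 + 13/7 + 13/6 + 13/5 + 13/4 + 13/3 + 13/2 + 13/1 = 9893/280 ≈ 35.332.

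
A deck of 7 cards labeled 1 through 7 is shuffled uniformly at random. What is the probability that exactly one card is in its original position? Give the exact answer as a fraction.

53/144

Choose which one is fixed: C(7,1) = 7 ways.
The remaining 6 must have no fixed point: D(6) = 265.
P = 7·265/5040 = 53/144.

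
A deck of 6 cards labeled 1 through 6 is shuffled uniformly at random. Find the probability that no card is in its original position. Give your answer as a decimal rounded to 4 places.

0.3681

This is the derangement probability: permutations of 6 with no fixed point.
D(6) = 6! · (1 − 1/1! + 1/2! − ··· + (−1)^6/6!) = 265.
P = 265/720 = 53/144 ≈ 0.3681.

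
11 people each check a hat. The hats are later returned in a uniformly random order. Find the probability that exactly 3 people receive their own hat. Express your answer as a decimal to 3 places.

Choose which 3 of the 11 are fixed: C(11,3) = 165 ways.
The remaining 8 must have no fixed point: D(8) = 14833.
P = 165·14833/39916800 = 2119/34560 ≈ 0.061.

0.061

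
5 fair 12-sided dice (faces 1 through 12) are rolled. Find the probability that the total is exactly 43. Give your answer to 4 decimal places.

There are 12^5 = 248832 equally likely outcomes.
The number of ordered 5-tuples from {1,…,12} summing to 43 is 5355.
P(sum = 43) = 5355/248832 = 595/27648 ≈ 0.0215.

0.0215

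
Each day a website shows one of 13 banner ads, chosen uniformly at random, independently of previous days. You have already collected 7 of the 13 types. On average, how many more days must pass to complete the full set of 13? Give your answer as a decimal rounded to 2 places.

Starting from 7 distinct types, each trial gives a new one with probability (13−i)/13 when i types are held, so the wait for the next new type is 13/(13−i).
E = 13/6 + 13/5 + 13/4 + 13/3 + 13/2 + 13/1 = 637/20 ≈ 31.85.

31.85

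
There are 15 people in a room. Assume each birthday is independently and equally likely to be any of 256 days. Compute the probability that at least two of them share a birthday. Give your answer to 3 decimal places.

It's easier to compute the probability that all 15 are distinct.
P(all distinct) = 256/256 · 255/256 · ··· · 242/256 ≈ 0.658.
So the probability of at least one match is 1 − 0.658 = 0.342.

0.342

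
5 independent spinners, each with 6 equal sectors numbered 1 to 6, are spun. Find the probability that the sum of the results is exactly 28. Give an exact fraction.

5/2592

There are 6^5 = 7776 equally likely outcomes.
The number of ordered 5-tuples from {1,…,6} summing to 28 is 15.
P(sum = 28) = 15/7776 = 5/2592.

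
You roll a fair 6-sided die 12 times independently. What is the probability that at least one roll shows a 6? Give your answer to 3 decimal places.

P(no roll shows a 6) = (5/6)^12 ≈ 0.112.
P(at least one) = 1 − 0.112 = 0.888.

0.888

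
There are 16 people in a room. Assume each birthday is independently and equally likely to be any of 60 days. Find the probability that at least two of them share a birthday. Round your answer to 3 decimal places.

It's easier to compute the probability that all 16 are distinct.
P(all distinct) = 60/60 · 59/60 · ··· · 45/60 ≈ 0.111.
So the probability of at least one match is 1 − 0.111 = 0.889.

0.889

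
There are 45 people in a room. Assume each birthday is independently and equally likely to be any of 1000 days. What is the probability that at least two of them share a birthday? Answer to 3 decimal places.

0.634

It's easier to compute the probability that all 45 are distinct.
P(all distinct) = 1000/1000 · 999/1000 · ··· · 956/1000 ≈ 0.366.
So the probability of at least one match is 1 − 0.366 = 0.634.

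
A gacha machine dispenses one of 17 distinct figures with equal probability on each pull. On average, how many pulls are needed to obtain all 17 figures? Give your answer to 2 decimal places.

After i distinct types are collected, each trial gives a new one with probability (17−i)/17, so the expected wait for the next new type is 17/(17−i).
E = 17/17 + 17/16 + 17/15 + 17/14 + 17/13 + 17/12 + 17/11 + 17/10 + 17/9 + 17/8 + 17/7 + 17/6 + 17/5 + 17/4 + 17/3 + 17/2 + 17/1 = 42142223/720720 ≈ 58.47.

58.47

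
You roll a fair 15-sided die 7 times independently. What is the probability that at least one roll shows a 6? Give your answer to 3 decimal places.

0.383

P(no roll shows a 6) = (14/15)^7 ≈ 0.617.
P(at least one) = 1 − 0.617 = 0.383.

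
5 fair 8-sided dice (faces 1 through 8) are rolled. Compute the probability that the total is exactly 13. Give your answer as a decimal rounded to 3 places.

There are 8^5 = 32768 equally likely outcomes.
The number of ordered 5-tuples from {1,…,8} summing to 13 is 490.
P(sum = 13) = 490/32768 = 245/16384 ≈ 0.015.

0.015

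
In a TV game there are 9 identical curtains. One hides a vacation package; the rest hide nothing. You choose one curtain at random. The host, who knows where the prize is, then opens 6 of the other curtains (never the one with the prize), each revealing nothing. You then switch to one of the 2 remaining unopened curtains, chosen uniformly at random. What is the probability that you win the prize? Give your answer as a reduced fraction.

Your original curtain holds the prize with probability 1/9, so the other 8 collectively hold it with probability 8/9.
The host can always find 6 empty curtains to open, so the reveals don't change that 8/9; it is now spread over the 2 remaining unopened curtains.
P(win by switching) = (8/9) · (1/2) = 4/9.

4/9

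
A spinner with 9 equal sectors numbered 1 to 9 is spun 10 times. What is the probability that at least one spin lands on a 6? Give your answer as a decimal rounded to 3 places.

0.692

P(no spin lands on a 6) = (8/9)^10 ≈ 0.308.
P(at least one) = 1 − 0.308 = 0.692.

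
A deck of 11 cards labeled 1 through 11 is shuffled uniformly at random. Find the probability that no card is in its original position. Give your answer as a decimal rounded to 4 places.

This is the derangement probability: permutations of 11 with no fixed point.
D(11) = 11! · (1 − 1/1! + 1/2! − ··· + (−1)^11/11!) = 14684570.
P = 14684570/39916800 = 1468457/3991680 ≈ 0.3679.

0.3679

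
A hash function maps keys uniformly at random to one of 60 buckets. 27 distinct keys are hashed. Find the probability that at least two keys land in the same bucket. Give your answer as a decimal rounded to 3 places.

It's easier to compute the probability that all 27 are distinct.
P(all distinct) = 60/60 · 59/60 · ··· · 34/60 ≈ 0.001.
So the probability of at least one match is 1 − 0.001 = 0.999.

0.999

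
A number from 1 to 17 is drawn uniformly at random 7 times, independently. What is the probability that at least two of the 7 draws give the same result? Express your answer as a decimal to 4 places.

P(all 7 different) = 17/17 · 16/17 · ··· · 11/17 ≈ 0.2389.
P(at least two equal) = 1 − 0.2389 = 0.7611.

0.7611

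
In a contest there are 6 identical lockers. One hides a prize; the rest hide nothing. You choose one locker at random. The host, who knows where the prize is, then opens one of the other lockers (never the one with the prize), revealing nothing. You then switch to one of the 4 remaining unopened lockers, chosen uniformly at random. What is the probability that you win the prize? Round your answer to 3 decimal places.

0.208

Your original locker holds the prize with probability 1/6, so the other 5 collectively hold it with probability 5/6.
The host can always find an empty locker to open, so this doesn't change that 5/6; it is now spread over the 4 remaining unopened lockers.
P(win by switching) = (5/6) · (1/4) = 5/24 ≈ 0.208.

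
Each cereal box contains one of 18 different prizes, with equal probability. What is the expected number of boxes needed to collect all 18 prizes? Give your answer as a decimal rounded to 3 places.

After i distinct types are collected, each trial gives a new one with probability (18−i)/18, so the expected wait for the next new type is 18/(18−i).
E = 18/18 + 18/17 + 18/16 + 18/15 + 18/14 + 18/13 + 18/12 + 18/11 + 18/10 + 18/9 + 18/8 + 18/7 + 18/6 + 18/5 + 18/4 + 18/3 + 18/2 + 18/1 = 42822903/680680 ≈ 62.912.

62.912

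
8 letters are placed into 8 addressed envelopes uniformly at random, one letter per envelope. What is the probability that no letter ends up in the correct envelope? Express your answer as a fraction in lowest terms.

This is the derangement probability: permutations of 8 with no fixed point.
D(8) = 8! · (1 − 1/1! + 1/2! − ··· + (−1)^8/8!) = 14833.
P = 14833/40320 = 2119/5760.

2119/5760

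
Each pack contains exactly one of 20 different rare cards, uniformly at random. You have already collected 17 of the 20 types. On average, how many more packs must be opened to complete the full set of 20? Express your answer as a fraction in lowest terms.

Starting from 17 distinct types, each trial gives a new one with probability (20−i)/20 when i types are held, so the wait for the next new type is 20/(20−i).
E = 20/3 + 20/2 + 20/1 = 110/3.

110/3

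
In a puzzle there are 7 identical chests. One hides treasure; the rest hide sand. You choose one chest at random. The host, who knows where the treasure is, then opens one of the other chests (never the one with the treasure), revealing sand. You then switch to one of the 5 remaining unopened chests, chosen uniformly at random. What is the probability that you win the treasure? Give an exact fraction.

6/35

Your original chest holds the treasure with probability 1/7, so the other 6 collectively hold it with probability 6/7.
The host can always find an empty chest to open, so this doesn't change that 6/7; it is now spread over the 5 remaining unopened chests.
P(win by switching) = (6/7) · (1/5) = 6/35.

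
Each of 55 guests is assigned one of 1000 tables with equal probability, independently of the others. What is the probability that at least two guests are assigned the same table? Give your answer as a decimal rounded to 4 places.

0.7797

It's easier to compute the probability that all 55 are distinct.
P(all distinct) = 1000/1000 · 999/1000 · ··· · 946/1000 ≈ 0.2203.
So the probability of at least one match is 1 − 0.2203 = 0.7797.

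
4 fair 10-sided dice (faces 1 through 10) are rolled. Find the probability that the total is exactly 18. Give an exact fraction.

27/500

There are 10^4 = 10000 equally likely outcomes.
The number of ordered 4-tuples from {1,…,10} summing to 18 is 540.
P(sum = 18) = 540/10000 = 27/500.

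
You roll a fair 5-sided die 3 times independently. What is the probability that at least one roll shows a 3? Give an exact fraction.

61/125

P(no roll shows a 3) = (4/5)^3 = 64/125.
P(at least one) = 1 − 64/125 = 61/125.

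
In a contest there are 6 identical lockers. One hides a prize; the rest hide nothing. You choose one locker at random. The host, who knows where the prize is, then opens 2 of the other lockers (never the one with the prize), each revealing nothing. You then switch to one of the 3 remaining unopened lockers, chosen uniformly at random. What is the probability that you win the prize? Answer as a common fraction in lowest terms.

Your original locker holds the prize with probability 1/6, so the other 5 collectively hold it with probability 5/6.
The host can always find 2 empty lockers to open, so the reveals don't change that 5/6; it is now spread over the 3 remaining unopened lockers.
P(win by switching) = (5/6) · (1/3) = 5/18.

5/18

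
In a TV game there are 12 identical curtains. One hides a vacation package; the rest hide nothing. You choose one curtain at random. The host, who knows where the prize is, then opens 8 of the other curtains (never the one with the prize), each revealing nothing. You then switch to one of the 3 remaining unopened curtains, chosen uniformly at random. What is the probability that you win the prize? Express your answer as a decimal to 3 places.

0.306

Your original curtain holds the prize with probability 1/12, so the other 11 collectively hold it with probability 11/12.
The host can always find 8 empty curtains to open, so the reveals don't change that 11/12; it is now spread over the 3 remaining unopened curtains.
P(win by switching) = (11/12) · (1/3) = 11/36 ≈ 0.306.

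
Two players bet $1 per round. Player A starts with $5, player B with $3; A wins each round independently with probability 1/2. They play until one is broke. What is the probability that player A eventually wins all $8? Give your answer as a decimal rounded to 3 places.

0.625

With a fair step, P(i) = ½P(i−1) + ½P(i+1) with P(0)=0, P(8)=1 has the linear solution P(i) = i/8.
P(5) = 5/8 ≈ 0.625.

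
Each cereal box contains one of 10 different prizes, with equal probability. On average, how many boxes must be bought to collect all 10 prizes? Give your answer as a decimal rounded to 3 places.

After i distinct types are collected, each trial gives a new one with probability (10−i)/10, so the expected wait for the next new type is 10/(10−i).
E = 10/10 + 10/9 + 10/8 + 10/7 + 10/6 + 10/5 + 10/4 + 10/3 + 10/2 + 10/1 = 7381/252 ≈ 29.290.

29.290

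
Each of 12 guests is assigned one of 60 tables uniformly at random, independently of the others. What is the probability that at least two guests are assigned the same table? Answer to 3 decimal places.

It's easier to compute the probability that all 12 are distinct.
P(all distinct) = 60/60 · 59/60 · ··· · 49/60 ≈ 0.308.
So the probability of at least one match is 1 − 0.308 = 0.692.

0.692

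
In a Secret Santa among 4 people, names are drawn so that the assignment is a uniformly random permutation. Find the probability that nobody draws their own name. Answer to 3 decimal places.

0.375

This is the derangement probability: permutations of 4 with no fixed point.
D(4) = 4! · (1 − 1/1! + 1/2! − ··· + (−1)^4/4!) = 9.
P = 9/24 = 3/8 ≈ 0.375.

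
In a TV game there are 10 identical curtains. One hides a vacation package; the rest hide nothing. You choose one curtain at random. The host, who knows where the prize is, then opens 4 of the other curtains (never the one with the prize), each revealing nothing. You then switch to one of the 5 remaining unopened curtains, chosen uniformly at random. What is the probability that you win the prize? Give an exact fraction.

Your original curtain holds the prize with probability 1/10, so the other 9 collectively hold it with probability 9/10.
The host can always find 4 empty curtains to open, so the reveals don't change that 9/10; it is now spread over the 5 remaining unopened curtains.
P(win by switching) = (9/10) · (1/5) = 9/50.

9/50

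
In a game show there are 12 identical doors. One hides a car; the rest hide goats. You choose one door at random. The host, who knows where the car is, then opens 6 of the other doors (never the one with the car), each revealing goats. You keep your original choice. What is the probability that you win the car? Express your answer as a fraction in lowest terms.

The host can always open 6 empty doors regardless of your choice, so the reveals give no information about your original door.
P(win by staying) = 1/12.

1/12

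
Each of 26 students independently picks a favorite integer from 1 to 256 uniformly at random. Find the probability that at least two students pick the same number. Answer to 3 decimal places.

It's easier to compute the probability that all 26 are distinct.
P(all distinct) = 256/256 · 255/256 · ··· · 231/256 ≈ 0.269.
So the probability of at least one match is 1 − 0.269 = 0.731.

0.731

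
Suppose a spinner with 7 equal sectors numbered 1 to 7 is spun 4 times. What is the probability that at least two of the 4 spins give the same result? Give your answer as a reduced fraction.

P(all 4 different) = 7/7 · 6/7 · ··· · 4/7 = 120/343.
P(at least two equal) = 1 − 120/343 = 223/343.

223/343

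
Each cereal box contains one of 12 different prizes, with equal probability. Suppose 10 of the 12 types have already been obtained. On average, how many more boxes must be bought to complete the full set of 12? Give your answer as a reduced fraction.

18

Starting from 10 distinct types, each trial gives a new one with probability (12−i)/12 when i types are held, so the wait for the next new type is 12/(12−i).
E = 12/2 + 12/1 = 18.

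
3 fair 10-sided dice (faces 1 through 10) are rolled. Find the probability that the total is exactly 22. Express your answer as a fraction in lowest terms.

9/200

There are 10^3 = 1000 equally likely outcomes.
The number of ordered 3-tuples from {1,…,10} summing to 22 is 45.
P(sum = 22) = 45/1000 = 9/200.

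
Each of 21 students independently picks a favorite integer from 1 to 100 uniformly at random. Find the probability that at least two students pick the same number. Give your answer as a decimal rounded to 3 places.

It's easier to compute the probability that all 21 are distinct.
P(all distinct) = 100/100 · 99/100 · ··· · 80/100 ≈ 0.104.
So the probability of at least one match is 1 − 0.104 = 0.896.

0.896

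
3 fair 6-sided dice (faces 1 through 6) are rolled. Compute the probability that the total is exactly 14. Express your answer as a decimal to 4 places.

0.0694

There are 6^3 = 216 equally likely outcomes.
The number of ordered 3-tuples from {1,…,6} summing to 14 is 15.
P(sum = 14) = 15/216 = 5/72 ≈ 0.0694.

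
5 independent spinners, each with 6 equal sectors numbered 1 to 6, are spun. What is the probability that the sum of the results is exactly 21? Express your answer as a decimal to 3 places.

There are 6^5 = 7776 equally likely outcomes.
The number of ordered 5-tuples from {1,…,6} summing to 21 is 540.
P(sum = 21) = 540/7776 = 5/72 ≈ 0.069.

0.069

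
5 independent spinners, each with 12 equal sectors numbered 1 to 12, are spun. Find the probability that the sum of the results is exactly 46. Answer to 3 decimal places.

There are 12^5 = 248832 equally likely outcomes.
The number of ordered 5-tuples from {1,…,12} summing to 46 is 2985.
P(sum = 46) = 2985/248832 = 995/82944 ≈ 0.012.

0.012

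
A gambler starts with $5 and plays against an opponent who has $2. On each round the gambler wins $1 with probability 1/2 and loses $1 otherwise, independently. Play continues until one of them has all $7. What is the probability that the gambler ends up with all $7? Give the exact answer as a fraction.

5/7

With a fair step, P(i) = ½P(i−1) + ½P(i+1) with P(0)=0, P(7)=1 has the linear solution P(i) = i/7.
P(5) = 5/7.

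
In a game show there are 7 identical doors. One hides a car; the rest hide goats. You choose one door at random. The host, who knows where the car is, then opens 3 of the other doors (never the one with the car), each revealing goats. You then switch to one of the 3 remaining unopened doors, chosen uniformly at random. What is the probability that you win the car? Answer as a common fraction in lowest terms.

2/7

Your original door holds the car with probability 1/7, so the other 6 collectively hold it with probability 6/7.
The host can always find 3 empty doors to open, so the reveals don't change that 6/7; it is now spread over the 3 remaining unopened doors.
P(win by switching) = (6/7) · (1/3) = 2/7.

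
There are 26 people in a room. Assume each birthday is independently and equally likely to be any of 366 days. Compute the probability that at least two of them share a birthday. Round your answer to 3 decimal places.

It's easier to compute the probability that all 26 are distinct.
P(all distinct) = 366/366 · 365/366 · ··· · 341/366 ≈ 0.403.
So the probability of at least one match is 1 − 0.403 = 0.597.

0.597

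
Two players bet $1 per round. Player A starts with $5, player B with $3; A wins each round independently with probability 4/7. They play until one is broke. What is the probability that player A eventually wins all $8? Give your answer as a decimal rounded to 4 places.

0.8475

Let r = q/p = (3/7)/(4/7) = 3/4. The recurrence P(i) = p·P(i+1) + q·P(i−1) with P(0)=0, P(8)=1 gives P(i) = (1 − r^i)/(1 − r^8).
P(5) = (1 − (3/4)^5) / (1 − (3/4)^8) = 49984/58975 ≈ 0.8475.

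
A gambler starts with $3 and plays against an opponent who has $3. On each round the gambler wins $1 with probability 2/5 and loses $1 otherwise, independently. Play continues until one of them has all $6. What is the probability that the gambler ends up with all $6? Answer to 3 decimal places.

Let r = q/p = (3/5)/(2/5) = 3/2. The recurrence P(i) = p·P(i+1) + q·P(i−1) with P(0)=0, P(6)=1 gives P(i) = (1 − r^i)/(1 − r^6).
P(3) = (1 − (3/2)^3) / (1 − (3/2)^6) = 8/35 ≈ 0.229.

0.229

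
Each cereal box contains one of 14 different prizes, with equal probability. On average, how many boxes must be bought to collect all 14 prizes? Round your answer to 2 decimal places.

45.52

After i distinct types are collected, each trial gives a new one with probability (14−i)/14, so the expected wait for the next new type is 14/(14−i).
E = 14/14 + 14/13 + 14/12 + 14/11 + 14/10 + 14/9 + 14/8 + 14/7 + 14/6 + 14/5 + 14/4 + 14/3 + 14/2 + 14/1 = 1171733/25740 ≈ 45.52.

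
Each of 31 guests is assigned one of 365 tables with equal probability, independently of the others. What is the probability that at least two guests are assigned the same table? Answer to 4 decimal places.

0.7305

It's easier to compute the probability that all 31 are distinct.
P(all distinct) = 365/365 · 364/365 · ··· · 335/365 ≈ 0.2695.
So the probability of at least one match is 1 − 0.2695 = 0.7305.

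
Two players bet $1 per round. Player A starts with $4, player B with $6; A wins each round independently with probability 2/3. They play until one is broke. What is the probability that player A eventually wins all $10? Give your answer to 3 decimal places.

Let r = q/p = (1/3)/(2/3) = 1/2. The recurrence P(i) = p·P(i+1) + q·P(i−1) with P(0)=0, P(10)=1 gives P(i) = (1 − r^i)/(1 − r^10).
P(4) = (1 − (1/2)^4) / (1 − (1/2)^10) = 320/341 ≈ 0.938.

0.938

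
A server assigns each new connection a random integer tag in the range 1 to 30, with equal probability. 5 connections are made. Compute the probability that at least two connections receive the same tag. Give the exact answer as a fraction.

1111/3750

It's easier to compute the probability that all 5 are distinct.
P(all distinct) = 30/30 · 29/30 · ··· · 26/30 = 2639/3750.
So the probability of at least one match is 1 − 2639/3750 = 1111/3750.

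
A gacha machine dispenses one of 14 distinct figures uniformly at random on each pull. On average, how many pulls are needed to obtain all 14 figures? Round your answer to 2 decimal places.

45.52

After i distinct types are collected, each trial gives a new one with probability (14−i)/14, so the expected wait for the next new type is 14/(14−i).
E = 14/14 + 14/13 + 14/12 + 14/11 + 14/10 + 14/9 + 14/8 + 14/7 + 14/6 + 14/5 + 14/4 + 14/3 + 14/2 + 14/1 = 1171733/25740 ≈ 45.52.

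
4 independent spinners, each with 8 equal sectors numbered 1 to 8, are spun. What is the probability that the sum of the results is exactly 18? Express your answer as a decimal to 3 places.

0.084

There are 8^4 = 4096 equally likely outcomes.
The number of ordered 4-tuples from {1,…,8} summing to 18 is 344.
P(sum = 18) = 344/4096 = 43/512 ≈ 0.084.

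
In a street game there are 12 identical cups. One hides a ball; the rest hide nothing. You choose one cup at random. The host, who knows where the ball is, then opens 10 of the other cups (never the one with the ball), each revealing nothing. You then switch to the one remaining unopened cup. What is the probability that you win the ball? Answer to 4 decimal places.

0.9167

Your original cup holds the ball with probability 1/12, so the other 11 collectively hold it with probability 11/12.
The host can always find 10 empty cups to open, so the reveals don't change that 11/12; it is now spread over the 1 remaining unopened cup.
P(win by switching) = (11/12) · (1/1) = 11/12 ≈ 0.9167.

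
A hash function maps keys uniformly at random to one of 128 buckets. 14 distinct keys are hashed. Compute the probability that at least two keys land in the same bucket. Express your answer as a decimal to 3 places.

0.522

It's easier to compute the probability that all 14 are distinct.
P(all distinct) = 128/128 · 127/128 · ··· · 115/128 ≈ 0.478.
So the probability of at least one match is 1 − 0.478 = 0.522.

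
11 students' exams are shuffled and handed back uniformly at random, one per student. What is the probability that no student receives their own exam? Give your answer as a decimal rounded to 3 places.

0.368

This is the derangement probability: permutations of 11 with no fixed point.
D(11) = 11! · (1 − 1/1! + 1/2! − ··· + (−1)^11/11!) = 14684570.
P = 14684570/39916800 = 1468457/3991680 ≈ 0.368.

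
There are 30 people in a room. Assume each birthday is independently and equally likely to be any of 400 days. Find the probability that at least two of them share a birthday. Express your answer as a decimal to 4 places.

It's easier to compute the probability that all 30 are distinct.
P(all distinct) = 400/400 · 399/400 · ··· · 371/400 ≈ 0.3278.
So the probability of at least one match is 1 − 0.3278 = 0.6722.

0.6722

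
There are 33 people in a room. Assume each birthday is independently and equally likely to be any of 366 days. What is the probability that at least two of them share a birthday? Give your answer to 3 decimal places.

It's easier to compute the probability that all 33 are distinct.
P(all distinct) = 366/366 · 365/366 · ··· · 334/366 ≈ 0.226.
So the probability of at least one match is 1 − 0.226 = 0.774.

0.774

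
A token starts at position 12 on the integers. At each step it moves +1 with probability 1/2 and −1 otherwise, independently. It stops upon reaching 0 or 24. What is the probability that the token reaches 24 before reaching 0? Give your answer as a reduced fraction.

With a fair step, P(i) = ½P(i−1) + ½P(i+1) with P(0)=0, P(24)=1 has the linear solution P(i) = i/24.
P(12) = 12/24 = 1/2.

1/2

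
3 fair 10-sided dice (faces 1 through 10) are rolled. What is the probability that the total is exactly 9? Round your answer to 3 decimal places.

There are 10^3 = 1000 equally likely outcomes.
The number of ordered 3-tuples from {1,…,10} summing to 9 is 28.
P(sum = 9) = 28/1000 = 7/250 ≈ 0.028.

0.028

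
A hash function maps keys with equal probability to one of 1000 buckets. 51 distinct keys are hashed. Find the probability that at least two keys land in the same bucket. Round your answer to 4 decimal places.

It's easier to compute the probability that all 51 are distinct.
P(all distinct) = 1000/1000 · 999/1000 · ··· · 950/1000 ≈ 0.2733.
So the probability of at least one match is 1 − 0.2733 = 0.7267.

0.7267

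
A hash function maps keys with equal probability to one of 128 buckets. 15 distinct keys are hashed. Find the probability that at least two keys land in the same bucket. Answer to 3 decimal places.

It's easier to compute the probability that all 15 are distinct.
P(all distinct) = 128/128 · 127/128 · ··· · 114/128 ≈ 0.426.
So the probability of at least one match is 1 − 0.426 = 0.574.

0.574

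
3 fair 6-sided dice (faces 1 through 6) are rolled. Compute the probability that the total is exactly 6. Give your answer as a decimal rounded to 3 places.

0.046

There are 6^3 = 216 equally likely outcomes.
The number of ordered 3-tuples from {1,…,6} summing to 6 is 10.
P(sum = 6) = 10/216 = 5/108 ≈ 0.046.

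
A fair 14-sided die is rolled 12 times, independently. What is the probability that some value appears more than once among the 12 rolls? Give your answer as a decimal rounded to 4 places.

0.9992

P(all 12 different) = 14/14 · 13/14 · ··· · 3/14 ≈ 0.0008.
P(at least two equal) = 1 − 0.0008 = 0.9992.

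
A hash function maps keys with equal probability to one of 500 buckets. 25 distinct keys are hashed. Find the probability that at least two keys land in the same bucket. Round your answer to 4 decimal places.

It's easier to compute the probability that all 25 are distinct.
P(all distinct) = 500/500 · 499/500 · ··· · 476/500 ≈ 0.5433.
So the probability of at least one match is 1 − 0.5433 = 0.4567.

0.4567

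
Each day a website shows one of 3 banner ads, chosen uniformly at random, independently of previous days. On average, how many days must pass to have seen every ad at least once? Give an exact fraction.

After i distinct types are collected, each trial gives a new one with probability (3−i)/3, so the expected wait for the next new type is 3/(3−i).
E = 3/3 + 3/2 + 3/1 = 11/2.

11/2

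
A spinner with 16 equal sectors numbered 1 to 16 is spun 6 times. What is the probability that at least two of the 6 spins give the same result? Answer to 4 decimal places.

P(all 6 different) = 16/16 · 15/16 · ··· · 11/16 ≈ 0.3437.
P(at least two equal) = 1 − 0.3437 = 0.6563.

0.6563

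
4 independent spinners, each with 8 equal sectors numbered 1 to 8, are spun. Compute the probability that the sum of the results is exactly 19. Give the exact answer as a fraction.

There are 8^4 = 4096 equally likely outcomes.
The number of ordered 4-tuples from {1,…,8} summing to 19 is 336.
P(sum = 19) = 336/4096 = 21/256.

21/256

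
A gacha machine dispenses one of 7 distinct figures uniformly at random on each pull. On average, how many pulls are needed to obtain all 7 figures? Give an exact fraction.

363/20

After i distinct types are collected, each trial gives a new one with probability (7−i)/7, so the expected wait for the next new type is 7/(7−i).
E = 7/7 + 7/6 + 7/5 + 7/4 + 7/3 + 7/2 + 7/1 = 363/20.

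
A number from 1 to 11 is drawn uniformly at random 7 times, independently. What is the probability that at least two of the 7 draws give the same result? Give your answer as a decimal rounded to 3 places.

0.915

P(all 7 different) = 11/11 · 10/11 · ··· · 5/11 ≈ 0.085.
P(at least two equal) = 1 − 0.085 = 0.915.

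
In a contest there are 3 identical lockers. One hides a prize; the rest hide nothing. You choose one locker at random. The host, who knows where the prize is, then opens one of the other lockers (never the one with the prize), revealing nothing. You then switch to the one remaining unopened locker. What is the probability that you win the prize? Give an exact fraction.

2/3

Your original locker holds the prize with probability 1/3, so the other 2 collectively hold it with probability 2/3.
The host can always find an empty locker to open, so this doesn't change that 2/3; it is now spread over the 1 remaining unopened locker.
P(win by switching) = (2/3) · (1/1) = 2/3.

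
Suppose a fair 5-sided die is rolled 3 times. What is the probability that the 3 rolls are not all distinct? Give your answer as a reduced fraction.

13/25

P(all 3 different) = 5/5 · 4/5 · ··· · 3/5 = 12/25.
P(at least two equal) = 1 − 12/25 = 13/25.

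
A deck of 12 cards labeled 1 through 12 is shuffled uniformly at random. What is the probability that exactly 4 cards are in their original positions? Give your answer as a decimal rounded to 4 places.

Choose which 4 of the 12 are fixed: C(12,4) = 495 ways.
The remaining 8 must have no fixed point: D(8) = 14833.
P = 495·14833/479001600 = 2119/138240 ≈ 0.0153.

0.0153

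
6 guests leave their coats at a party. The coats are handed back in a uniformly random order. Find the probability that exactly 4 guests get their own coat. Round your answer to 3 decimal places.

0.021

Choose which 4 of the 6 are fixed: C(6,4) = 15 ways.
The remaining 2 must have no fixed point: D(2) = 1.
P = 15·1/720 = 1/48 ≈ 0.021.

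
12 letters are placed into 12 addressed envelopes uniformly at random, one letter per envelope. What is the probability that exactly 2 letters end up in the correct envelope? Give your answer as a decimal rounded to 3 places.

Choose which 2 of the 12 are fixed: C(12,2) = 66 ways.
The remaining 10 must have no fixed point: D(10) = 1334961.
P = 66·1334961/479001600 = 16481/89600 ≈ 0.184.

0.184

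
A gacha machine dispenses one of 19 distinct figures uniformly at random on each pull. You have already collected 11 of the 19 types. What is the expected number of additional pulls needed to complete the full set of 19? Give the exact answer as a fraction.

14459/280

Starting from 11 distinct types, each trial gives a new one with probability (19−i)/19 when i types are held, so the wait for the next new type is 19/(19−i).
E = 19/8 + 19/7 + 19/6 + 19/5 + 19/4 + 19/3 + 19/2 + 19/1 = 14459/280.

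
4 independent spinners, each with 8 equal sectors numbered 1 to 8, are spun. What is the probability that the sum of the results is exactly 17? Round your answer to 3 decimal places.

There are 8^4 = 4096 equally likely outcomes.
The number of ordered 4-tuples from {1,…,8} summing to 17 is 336.
P(sum = 17) = 336/4096 = 21/256 ≈ 0.082.

0.082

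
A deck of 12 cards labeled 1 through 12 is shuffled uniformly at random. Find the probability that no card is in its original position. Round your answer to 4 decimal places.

0.3679

This is the derangement probability: permutations of 12 with no fixed point.
D(12) = 12! · (1 − 1/1! + 1/2! − ··· + (−1)^12/12!) = 176214841.
P = 176214841/479001600 = 16019531/43545600 ≈ 0.3679.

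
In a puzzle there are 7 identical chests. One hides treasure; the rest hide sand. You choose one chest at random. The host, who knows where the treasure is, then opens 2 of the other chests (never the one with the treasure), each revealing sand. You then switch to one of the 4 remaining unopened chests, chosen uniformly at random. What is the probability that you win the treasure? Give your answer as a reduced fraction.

Your original chest holds the treasure with probability 1/7, so the other 6 collectively hold it with probability 6/7.
The host can always find 2 empty chests to open, so the reveals don't change that 6/7; it is now spread over the 4 remaining unopened chests.
P(win by switching) = (6/7) · (1/4) = 3/14.

3/14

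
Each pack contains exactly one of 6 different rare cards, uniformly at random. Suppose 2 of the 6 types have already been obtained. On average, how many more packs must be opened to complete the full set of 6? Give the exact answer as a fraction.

Starting from 2 distinct types, each trial gives a new one with probability (6−i)/6 when i types are held, so the wait for the next new type is 6/(6−i).
E = 6/4 + 6/3 + 6/2 + 6/1 = 25/2.

25/2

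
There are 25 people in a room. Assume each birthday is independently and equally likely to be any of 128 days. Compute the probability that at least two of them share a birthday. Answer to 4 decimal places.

It's easier to compute the probability that all 25 are distinct.
P(all distinct) = 128/128 · 127/128 · ··· · 104/128 ≈ 0.0813.
So the probability of at least one match is 1 − 0.0813 = 0.9187.

0.9187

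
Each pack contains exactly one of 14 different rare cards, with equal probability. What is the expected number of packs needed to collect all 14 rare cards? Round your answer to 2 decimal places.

45.52

After i distinct types are collected, each trial gives a new one with probability (14−i)/14, so the expected wait for the next new type is 14/(14−i).
E = 14/14 + 14/13 + 14/12 + 14/11 + 14/10 + 14/9 + 14/8 + 14/7 + 14/6 + 14/5 + 14/4 + 14/3 + 14/2 + 14/1 = 1171733/25740 ≈ 45.52.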